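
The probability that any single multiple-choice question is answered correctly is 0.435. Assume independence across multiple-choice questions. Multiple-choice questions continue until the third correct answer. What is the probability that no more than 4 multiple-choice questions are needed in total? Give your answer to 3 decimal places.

0.222

Finishing within 4 multiple-choice questions ⇔ at least 3 successes in the first 4. With X ~ Binomial(4, 0.435), P(Y ≤ 4) = 1 − P(X ≤ 2).
  k=0: C(4,0)·0.435^0·0.565^4 = 0.10190
  k=1: C(4,1)·0.435^1·0.565^3 = 0.31383
  k=2: C(4,2)·0.435^2·0.565^2 = 0.36243
1 − 0.77817 = 0.22183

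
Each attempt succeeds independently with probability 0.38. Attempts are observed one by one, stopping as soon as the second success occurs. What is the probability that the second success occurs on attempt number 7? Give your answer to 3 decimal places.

Y = trial on which the second success occurs; negative binomial, r=2, p=0.38.
P(Y=7) = C(6,1) · p^2 · (1−p)^5
= 6 · 0.1444 · 0.091613 = 0.07937

0.079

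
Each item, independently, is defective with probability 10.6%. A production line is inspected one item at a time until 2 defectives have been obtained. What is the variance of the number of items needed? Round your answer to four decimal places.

159.1314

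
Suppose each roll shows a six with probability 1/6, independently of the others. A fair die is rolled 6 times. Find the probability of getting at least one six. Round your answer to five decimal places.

P(at least one) = 1 − P(none) = 1 − (1 − 0.166667)^6
= 1 − 0.3348980 = 0.6651020

0.66510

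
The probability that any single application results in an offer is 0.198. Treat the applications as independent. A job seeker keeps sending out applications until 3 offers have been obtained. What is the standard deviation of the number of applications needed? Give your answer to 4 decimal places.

7.8340

Y = total applications until the third success; negative binomial with r=3, p=0.198.
SD(Y) = √[r(1−p)/p²] = √(61.371289) = 7.833983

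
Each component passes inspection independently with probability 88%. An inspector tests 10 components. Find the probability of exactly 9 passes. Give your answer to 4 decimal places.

0.3798

X ~ Binomial(n=10, p=0.88).
P(X=9) = C(10,9) · p^9 · (1−p)^1
= 10 · 0.31648 · 0.12 = 0.379774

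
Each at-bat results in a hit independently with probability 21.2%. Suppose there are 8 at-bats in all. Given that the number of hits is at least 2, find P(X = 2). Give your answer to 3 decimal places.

X ~ Binomial(8, 0.212). Want P(X=2 | X≥2) = P(X=2) / P(X≥2).
P(X=2) = C(8,2)·0.212^2·0.788^6 = 0.30129
P(X≥2) = 1 − 0.14867 − 0.31997 = 0.53136
Ratio = 0.30129 / 0.53136 = 0.56701

0.567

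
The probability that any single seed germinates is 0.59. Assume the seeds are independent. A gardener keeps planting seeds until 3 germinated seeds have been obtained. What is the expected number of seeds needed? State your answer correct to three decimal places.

5.085

Y = total seeds until the third success; negative binomial with r=3, p=0.59.
E[Y] = r / p = 3 / 0.59 = 5.08475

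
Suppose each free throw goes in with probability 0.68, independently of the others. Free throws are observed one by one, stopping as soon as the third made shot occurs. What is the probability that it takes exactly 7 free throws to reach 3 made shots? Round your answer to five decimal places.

Y = trial on which the third success occurs; negative binomial, r=3, p=0.68.
P(Y=7) = C(6,2) · p^3 · (1−p)^4
= 15 · 0.31443 · 0.010486 = 0.0494559

0.04946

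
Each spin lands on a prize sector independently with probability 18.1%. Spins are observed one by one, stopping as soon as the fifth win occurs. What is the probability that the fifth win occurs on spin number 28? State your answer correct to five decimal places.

Y = trial on which the fifth success occurs; negative binomial, r=5, p=0.181.
P(Y=28) = C(27,4) · p^5 · (1−p)^23
= 17550 · 0.00019426 · 0.010128 = 0.0345303

0.03453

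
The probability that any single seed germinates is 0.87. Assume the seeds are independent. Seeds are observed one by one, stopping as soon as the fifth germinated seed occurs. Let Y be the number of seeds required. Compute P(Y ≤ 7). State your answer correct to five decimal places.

Finishing within 7 seeds ⇔ at least 5 successes in the first 7. With X ~ Binomial(7, 0.87), P(Y ≤ 7) = 1 − P(X ≤ 4).
  k=0: C(7,0)·0.87^0·0.13^7 = 0.0000006
  k=1: C(7,1)·0.87^1·0.13^6 = 0.0000294
  k=2: C(7,2)·0.87^2·0.13^5 = 0.0005902
  k=3: C(7,3)·0.87^3·0.13^4 = 0.0065826
  k=4: C(7,4)·0.87^4·0.13^3 = 0.0440530
1 − 0.0512558 = 0.9487442

0.94874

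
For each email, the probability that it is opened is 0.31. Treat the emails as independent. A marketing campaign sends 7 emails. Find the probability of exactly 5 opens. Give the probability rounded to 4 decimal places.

0.0286

X ~ Binomial(n=7, p=0.31).
P(X=5) = C(7,5) · p^5 · (1−p)^2
= 21 · 0.0028629 · 0.4761 = 0.028624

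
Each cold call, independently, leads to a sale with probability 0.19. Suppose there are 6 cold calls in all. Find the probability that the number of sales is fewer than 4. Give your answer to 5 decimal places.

X ~ Binomial(6, 0.19); P(X ≤ 3) = Σ C(6,k) p^k (1−p)^(6−k) over k:
  k=0: C(6,0)·0.19^0·0.81^6 = 0.2824295
  k=1: C(6,1)·0.19^1·0.81^5 = 0.3974934
  k=2: C(6,2)·0.19^2·0.81^4 = 0.2330980
  k=3: C(6,3)·0.19^3·0.81^3 = 0.0729031
Total = 0.9859240

0.98592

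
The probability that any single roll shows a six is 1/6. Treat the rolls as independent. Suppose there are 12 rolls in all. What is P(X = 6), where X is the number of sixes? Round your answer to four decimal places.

X ~ Binomial(n=12, p=0.166667).
P(X=6) = C(12,6) · p^6 · (1−p)^6
= 924 · 2.1433e-05 · 0.3349 = 0.006632

0.0066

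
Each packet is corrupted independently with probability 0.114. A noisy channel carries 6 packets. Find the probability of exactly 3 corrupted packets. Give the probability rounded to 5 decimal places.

0.02061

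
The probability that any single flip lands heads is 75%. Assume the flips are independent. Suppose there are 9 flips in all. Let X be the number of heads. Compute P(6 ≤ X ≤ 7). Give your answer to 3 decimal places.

X ~ Binomial(9, 0.75); P(6 ≤ X ≤ 7) = Σ C(9,k) p^k (1−p)^(9−k) over k:
  k=6: C(9,6)·0.75^6·0.25^3 = 0.23360
  k=7: C(9,7)·0.75^7·0.25^2 = 0.30034
Total = 0.53394

0.534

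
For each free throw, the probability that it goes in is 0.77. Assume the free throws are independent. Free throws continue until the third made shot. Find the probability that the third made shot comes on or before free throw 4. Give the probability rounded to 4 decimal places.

0.7715

Finishing within 4 free throws ⇔ at least 3 successes in the first 4. With X ~ Binomial(4, 0.77), P(Y ≤ 4) = 1 − P(X ≤ 2).
  k=0: C(4,0)·0.77^0·0.23^4 = 0.002798
  k=1: C(4,1)·0.77^1·0.23^3 = 0.037474
  k=2: C(4,2)·0.77^2·0.23^2 = 0.188186
1 − 0.228459 = 0.771541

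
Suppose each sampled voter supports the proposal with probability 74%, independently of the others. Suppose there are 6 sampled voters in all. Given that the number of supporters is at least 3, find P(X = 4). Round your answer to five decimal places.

X ~ Binomial(6, 0.74). Want P(X=4 | X≥3) = P(X=4) / P(X≥3).
P(X=4) = C(6,4)·0.74^4·0.26^2 = 0.3040639
P(X≥3) = 1 − 0.0003089 − 0.0052753 − 0.0375360 = 0.9568797
Ratio = 0.3040639 / 0.9568797 = 0.3177660

0.31777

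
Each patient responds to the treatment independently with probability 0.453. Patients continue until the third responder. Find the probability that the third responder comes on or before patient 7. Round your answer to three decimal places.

Finishing within 7 patients ⇔ at least 3 successes in the first 7. With X ~ Binomial(7, 0.453), P(Y ≤ 7) = 1 − P(X ≤ 2).
  k=0: C(7,0)·0.453^0·0.547^7 = 0.01465
  k=1: C(7,1)·0.453^1·0.547^6 = 0.08494
  k=2: C(7,2)·0.453^2·0.547^5 = 0.21103
1 − 0.31063 = 0.68937

0.689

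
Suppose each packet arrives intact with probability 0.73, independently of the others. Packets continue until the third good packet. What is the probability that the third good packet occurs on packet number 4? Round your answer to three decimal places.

Y = trial on which the third success occurs; negative binomial, r=3, p=0.73.
P(Y=4) = C(3,2) · p^3 · (1−p)^1
= 3 · 0.38902 · 0.27 = 0.31510

0.315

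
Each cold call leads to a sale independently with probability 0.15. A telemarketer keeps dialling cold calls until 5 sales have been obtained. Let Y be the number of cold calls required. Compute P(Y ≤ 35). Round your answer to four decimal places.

Finishing within 35 cold calls ⇔ at least 5 successes in the first 35. With X ~ Binomial(35, 0.15), P(Y ≤ 35) = 1 − P(X ≤ 4).
  k=0: C(35,0)·0.15^0·0.85^35 = 0.003386
  k=1: C(35,1)·0.15^1·0.85^34 = 0.020912
  k=2: C(35,2)·0.15^2·0.85^33 = 0.062737
  k=3: C(35,3)·0.15^3·0.85^32 = 0.121784
  k=4: C(35,4)·0.15^4·0.85^31 = 0.171930
1 − 0.380749 = 0.619251

0.6193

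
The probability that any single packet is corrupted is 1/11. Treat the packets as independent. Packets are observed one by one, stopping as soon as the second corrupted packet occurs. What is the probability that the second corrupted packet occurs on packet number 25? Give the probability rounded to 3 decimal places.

0.022

Y = trial on which the second success occurs; negative binomial, r=2, p=0.090909.
P(Y=25) = C(24,1) · p^2 · (1−p)^23
= 24 · 0.0082645 · 0.11168 = 0.02215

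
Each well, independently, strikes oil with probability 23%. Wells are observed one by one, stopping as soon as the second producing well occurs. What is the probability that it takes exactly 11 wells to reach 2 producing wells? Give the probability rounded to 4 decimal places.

0.0503

Y = trial on which the second success occurs; negative binomial, r=2, p=0.23.
P(Y=11) = C(10,1) · p^2 · (1−p)^9
= 10 · 0.0529 · 0.095152 = 0.050335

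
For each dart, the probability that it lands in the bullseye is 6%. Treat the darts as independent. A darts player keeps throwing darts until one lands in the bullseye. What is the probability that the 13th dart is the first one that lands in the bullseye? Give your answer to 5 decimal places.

Geometric (trials to first success), p = 0.06.
P(Y = 13) = (1−p)^12 · p = 0.47592 · 0.06 = 0.0285552

0.02856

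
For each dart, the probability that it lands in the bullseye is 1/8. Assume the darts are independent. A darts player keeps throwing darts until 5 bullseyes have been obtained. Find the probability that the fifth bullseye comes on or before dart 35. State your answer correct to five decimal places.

Finishing within 35 darts ⇔ at least 5 successes in the first 35. With X ~ Binomial(35, 0.125), P(Y ≤ 35) = 1 − P(X ≤ 4).
  k=0: C(35,0)·0.125^0·0.875^35 = 0.0093386
  k=1: C(35,1)·0.125^1·0.875^34 = 0.0466930
  k=2: C(35,2)·0.125^2·0.875^33 = 0.1133973
  k=3: C(35,3)·0.125^3·0.875^32 = 0.1781958
  k=4: C(35,4)·0.125^4·0.875^31 = 0.2036523
1 − 0.5512770 = 0.4487230

0.44872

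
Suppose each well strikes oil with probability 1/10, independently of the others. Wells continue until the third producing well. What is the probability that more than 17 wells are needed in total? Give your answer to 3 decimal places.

0.762

Needing more than 17 wells ⇔ fewer than 3 successes in the first 17. With X ~ Binomial(17, 0.10), P(Y > 17) = P(X ≤ 2).
  k=0: C(17,0)·0.10^0·0.90^17 = 0.16677
  k=1: C(17,1)·0.10^1·0.90^16 = 0.31501
  k=2: C(17,2)·0.10^2·0.90^15 = 0.28001
P(X ≤ 2) = 0.76180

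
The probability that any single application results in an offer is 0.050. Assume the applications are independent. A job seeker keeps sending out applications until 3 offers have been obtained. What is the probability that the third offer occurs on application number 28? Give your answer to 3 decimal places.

Y = trial on which the third success occurs; negative binomial, r=3, p=0.05.
P(Y=28) = C(27,2) · p^3 · (1−p)^25
= 351 · 0.000125 · 0.27739 = 0.01217

0.012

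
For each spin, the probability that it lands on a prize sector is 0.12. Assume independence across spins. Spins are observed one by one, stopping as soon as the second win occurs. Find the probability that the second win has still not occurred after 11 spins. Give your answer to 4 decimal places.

0.6127

Needing more than 11 spins ⇔ fewer than 2 successes in the first 11. With X ~ Binomial(11, 0.12), P(Y > 11) = P(X ≤ 1).
  k=0: C(11,0)·0.12^0·0.88^11 = 0.245081
  k=1: C(11,1)·0.12^1·0.88^10 = 0.367621
P(X ≤ 1) = 0.612702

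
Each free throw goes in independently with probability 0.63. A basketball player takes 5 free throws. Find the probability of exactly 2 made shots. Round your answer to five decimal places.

0.20104

X ~ Binomial(n=5, p=0.63).
P(X=2) = C(5,2) · p^2 · (1−p)^3
= 10 · 0.3969 · 0.050653 = 0.2010418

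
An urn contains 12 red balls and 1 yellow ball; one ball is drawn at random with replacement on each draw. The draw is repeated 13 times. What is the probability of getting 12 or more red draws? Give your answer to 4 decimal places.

0.7360

X ~ Binomial(13, 0.923077); P(X ≥ 12) = Σ C(13,k) p^k (1−p)^(13−k) over k:
  k=12: C(13,12)·0.923077^12·0.076923^1 = 0.382697
  k=13: C(13,13)·0.923077^13·0.076923^0 = 0.353258
Total = 0.735955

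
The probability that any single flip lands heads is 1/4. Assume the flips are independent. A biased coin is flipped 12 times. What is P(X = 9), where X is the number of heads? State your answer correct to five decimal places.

0.00035

X ~ Binomial(n=12, p=0.25).
P(X=9) = C(12,9) · p^9 · (1−p)^3
= 220 · 3.8147e-06 · 0.42188 = 0.0003541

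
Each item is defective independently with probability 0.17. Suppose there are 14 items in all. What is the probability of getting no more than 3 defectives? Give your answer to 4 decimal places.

0.7962

X ~ Binomial(14, 0.17); P(X ≤ 3) = Σ C(14,k) p^k (1−p)^(14−k) over k:
  k=0: C(14,0)·0.17^0·0.83^14 = 0.073637
  k=1: C(14,1)·0.17^1·0.83^13 = 0.211151
  k=2: C(14,2)·0.17^2·0.83^12 = 0.281110
  k=3: C(14,3)·0.17^3·0.83^11 = 0.230307
Total = 0.796204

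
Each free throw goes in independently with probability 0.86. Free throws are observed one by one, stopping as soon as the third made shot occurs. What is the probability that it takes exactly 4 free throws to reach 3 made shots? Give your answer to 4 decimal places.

Y = trial on which the third success occurs; negative binomial, r=3, p=0.86.
P(Y=4) = C(3,2) · p^3 · (1−p)^1
= 3 · 0.63606 · 0.14 = 0.267144

0.2671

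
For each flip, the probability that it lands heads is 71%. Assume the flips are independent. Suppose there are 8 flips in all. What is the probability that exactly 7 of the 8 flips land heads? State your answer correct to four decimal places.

0.2110

X ~ Binomial(n=8, p=0.71).
P(X=7) = C(8,7) · p^7 · (1−p)^1
= 8 · 0.090951 · 0.29 = 0.211007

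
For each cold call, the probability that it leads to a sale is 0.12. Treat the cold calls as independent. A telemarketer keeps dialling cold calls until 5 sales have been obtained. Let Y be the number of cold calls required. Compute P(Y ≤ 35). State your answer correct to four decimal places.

0.4125

Finishing within 35 cold calls ⇔ at least 5 successes in the first 35. With X ~ Binomial(35, 0.12), P(Y ≤ 35) = 1 − P(X ≤ 4).
  k=0: C(35,0)·0.12^0·0.88^35 = 0.011400
  k=1: C(35,1)·0.12^1·0.88^34 = 0.054408
  k=2: C(35,2)·0.12^2·0.88^33 = 0.126127
  k=3: C(35,3)·0.12^3·0.88^32 = 0.189190
  k=4: C(35,4)·0.12^4·0.88^31 = 0.206389
1 − 0.587514 = 0.412486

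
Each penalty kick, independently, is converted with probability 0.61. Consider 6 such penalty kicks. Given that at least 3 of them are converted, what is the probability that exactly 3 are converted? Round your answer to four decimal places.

X ~ Binomial(6, 0.61). Want P(X=3 | X≥3) = P(X=3) / P(X≥3).
P(X=3) = C(6,3)·0.61^3·0.39^3 = 0.269286
P(X≥3) = 1 − 0.003519 − 0.033022 − 0.129125 = 0.834334
Ratio = 0.269286 / 0.834334 = 0.322755

0.3228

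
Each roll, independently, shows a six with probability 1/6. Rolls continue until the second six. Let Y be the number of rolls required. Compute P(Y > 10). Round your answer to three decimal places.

0.485

Needing more than 10 rolls ⇔ fewer than 2 successes in the first 10. With X ~ Binomial(10, 0.166667), P(Y > 10) = P(X ≤ 1).
  k=0: C(10,0)·0.166667^0·0.833333^10 = 0.16151
  k=1: C(10,1)·0.166667^1·0.833333^9 = 0.32301
P(X ≤ 1) = 0.48452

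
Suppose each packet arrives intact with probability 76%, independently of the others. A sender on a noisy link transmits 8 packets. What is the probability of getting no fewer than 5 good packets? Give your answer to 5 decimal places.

X ~ Binomial(8, 0.76); P(X ≥ 5) = Σ C(8,k) p^k (1−p)^(8−k) over k:
  k=5: C(8,5)·0.76^5·0.24^3 = 0.1962862
  k=6: C(8,6)·0.76^6·0.24^2 = 0.3107864
  k=7: C(8,7)·0.76^7·0.24^1 = 0.2811877
  k=8: C(8,8)·0.76^8·0.24^0 = 0.1113035
Total = 0.8995638

0.89956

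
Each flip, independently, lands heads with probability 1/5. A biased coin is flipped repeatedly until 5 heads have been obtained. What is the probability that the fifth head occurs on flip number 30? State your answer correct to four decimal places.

0.0287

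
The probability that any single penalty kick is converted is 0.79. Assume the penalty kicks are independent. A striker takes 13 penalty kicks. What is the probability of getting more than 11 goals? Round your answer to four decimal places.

X ~ Binomial(13, 0.79); P(X ≥ 12) = Σ C(13,k) p^k (1−p)^(13−k) over k:
  k=12: C(13,12)·0.79^12·0.21^1 = 0.161320
  k=13: C(13,13)·0.79^13·0.21^0 = 0.046682
Total = 0.208002

0.2080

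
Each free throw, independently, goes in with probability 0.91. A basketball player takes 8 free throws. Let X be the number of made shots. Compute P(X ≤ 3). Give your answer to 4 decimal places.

0.0003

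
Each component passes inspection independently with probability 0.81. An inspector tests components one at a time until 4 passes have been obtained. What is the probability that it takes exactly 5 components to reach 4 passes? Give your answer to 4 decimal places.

Y = trial on which the fourth success occurs; negative binomial, r=4, p=0.81.
P(Y=5) = C(4,3) · p^4 · (1−p)^1
= 4 · 0.43047 · 0.19 = 0.327155

0.3272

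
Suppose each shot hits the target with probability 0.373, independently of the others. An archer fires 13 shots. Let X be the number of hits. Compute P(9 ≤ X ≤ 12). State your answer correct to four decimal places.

0.0198

X ~ Binomial(13, 0.373); P(9 ≤ X ≤ 12) = Σ C(13,k) p^k (1−p)^(13−k) over k:
  k=9: C(13,9)·0.373^9·0.627^4 = 0.015444
  k=10: C(13,10)·0.373^10·0.627^3 = 0.003675
  k=11: C(13,11)·0.373^11·0.627^2 = 0.000596
  k=12: C(13,12)·0.373^12·0.627^1 = 0.000059
Total = 0.019774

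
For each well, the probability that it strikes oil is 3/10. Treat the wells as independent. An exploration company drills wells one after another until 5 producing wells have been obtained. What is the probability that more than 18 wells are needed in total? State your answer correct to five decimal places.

0.33265

Needing more than 18 wells ⇔ fewer than 5 successes in the first 18. With X ~ Binomial(18, 0.30), P(Y > 18) = P(X ≤ 4).
  k=0: C(18,0)·0.30^0·0.70^18 = 0.0016284
  k=1: C(18,1)·0.30^1·0.70^17 = 0.0125620
  k=2: C(18,2)·0.30^2·0.70^16 = 0.0457617
  k=3: C(18,3)·0.30^3·0.70^15 = 0.1045983
  k=4: C(18,4)·0.30^4·0.70^14 = 0.1681044
P(X ≤ 4) = 0.3326549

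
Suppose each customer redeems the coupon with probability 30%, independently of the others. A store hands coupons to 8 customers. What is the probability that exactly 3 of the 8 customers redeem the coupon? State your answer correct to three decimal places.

X ~ Binomial(n=8, p=0.30).
P(X=3) = C(8,3) · p^3 · (1−p)^5
= 56 · 0.027 · 0.16807 = 0.25412

0.254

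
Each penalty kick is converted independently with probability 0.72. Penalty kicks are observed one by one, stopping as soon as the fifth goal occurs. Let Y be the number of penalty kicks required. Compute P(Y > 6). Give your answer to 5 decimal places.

0.53562

Needing more than 6 penalty kicks ⇔ fewer than 5 successes in the first 6. With X ~ Binomial(6, 0.72), P(Y > 6) = P(X ≤ 4).
  k=0: C(6,0)·0.72^0·0.28^6 = 0.0004819
  k=1: C(6,1)·0.72^1·0.28^5 = 0.0074349
  k=2: C(6,2)·0.72^2·0.28^4 = 0.0477957
  k=3: C(6,3)·0.72^3·0.28^3 = 0.1638708
  k=4: C(6,4)·0.72^4·0.28^2 = 0.3160365
P(X ≤ 4) = 0.5356198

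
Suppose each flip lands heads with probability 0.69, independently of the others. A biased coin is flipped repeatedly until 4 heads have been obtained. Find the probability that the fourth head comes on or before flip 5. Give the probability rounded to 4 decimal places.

0.5077

Finishing within 5 flips ⇔ at least 4 successes in the first 5. With X ~ Binomial(5, 0.69), P(Y ≤ 5) = 1 − P(X ≤ 3).
  k=0: C(5,0)·0.69^0·0.31^5 = 0.002863
  k=1: C(5,1)·0.69^1·0.31^4 = 0.031861
  k=2: C(5,2)·0.69^2·0.31^3 = 0.141835
  k=3: C(5,3)·0.69^3·0.31^2 = 0.315697
1 − 0.492256 = 0.507744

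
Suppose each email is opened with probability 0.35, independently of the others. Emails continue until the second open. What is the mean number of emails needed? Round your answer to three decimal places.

5.714

Y = total emails until the second success; negative binomial with r=2, p=0.35.
E[Y] = r / p = 2 / 0.35 = 5.71429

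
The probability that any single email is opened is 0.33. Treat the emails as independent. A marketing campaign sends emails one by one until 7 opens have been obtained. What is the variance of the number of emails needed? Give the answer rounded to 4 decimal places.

Y = total emails until the seventh success; negative binomial with r=7, p=0.33.
Var(Y) = r(1−p)/p² = 7·0.67 / 0.33² = 43.067034

43.0670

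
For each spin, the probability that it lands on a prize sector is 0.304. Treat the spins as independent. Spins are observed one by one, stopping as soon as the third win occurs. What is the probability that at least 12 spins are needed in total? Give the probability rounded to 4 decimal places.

0.3026

Needing more than 11 spins ⇔ fewer than 3 successes in the first 11. With X ~ Binomial(11, 0.304), P(Y > 11) = P(X ≤ 2).
  k=0: C(11,0)·0.304^0·0.696^11 = 0.018565
  k=1: C(11,1)·0.304^1·0.696^10 = 0.089199
  k=2: C(11,2)·0.304^2·0.696^9 = 0.194802
P(X ≤ 2) = 0.302566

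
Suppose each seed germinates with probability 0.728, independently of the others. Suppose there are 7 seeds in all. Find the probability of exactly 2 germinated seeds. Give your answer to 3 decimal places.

0.017

X ~ Binomial(n=7, p=0.728).
P(X=2) = C(7,2) · p^2 · (1−p)^5
= 21 · 0.52998 · 0.0014888 = 0.01657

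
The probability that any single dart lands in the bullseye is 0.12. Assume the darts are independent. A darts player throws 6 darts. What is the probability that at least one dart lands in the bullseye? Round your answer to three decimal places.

0.536

P(at least one) = 1 − P(none) = 1 − (1 − 0.12)^6
= 1 − 0.46440 = 0.53560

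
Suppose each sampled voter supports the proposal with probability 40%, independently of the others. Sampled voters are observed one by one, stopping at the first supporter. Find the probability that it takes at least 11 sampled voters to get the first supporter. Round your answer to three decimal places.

Y = number of sampled voters to the first success; geometric, p = 0.40.
P(Y > 10) = P(first 10 all fail) = (1−p)^10 = 0.00605

0.006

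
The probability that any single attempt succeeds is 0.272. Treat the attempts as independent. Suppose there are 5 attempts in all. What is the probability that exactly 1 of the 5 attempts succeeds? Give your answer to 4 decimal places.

X ~ Binomial(n=5, p=0.272).
P(X=1) = C(5,1) · p^1 · (1−p)^4
= 5 · 0.272 · 0.28088 = 0.382001

0.3820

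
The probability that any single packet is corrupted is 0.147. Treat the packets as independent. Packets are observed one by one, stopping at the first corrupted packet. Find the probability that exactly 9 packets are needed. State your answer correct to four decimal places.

Geometric (trials to first success), p = 0.147.
P(Y = 9) = (1−p)^8 · p = 0.28028 · 0.147 = 0.041201

0.0412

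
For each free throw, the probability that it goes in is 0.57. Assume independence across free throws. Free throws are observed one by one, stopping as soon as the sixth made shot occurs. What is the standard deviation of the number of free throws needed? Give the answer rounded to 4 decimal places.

2.8180

Y = total free throws until the sixth success; negative binomial with r=6, p=0.57.
SD(Y) = √[r(1−p)/p²] = √(7.940905) = 2.817961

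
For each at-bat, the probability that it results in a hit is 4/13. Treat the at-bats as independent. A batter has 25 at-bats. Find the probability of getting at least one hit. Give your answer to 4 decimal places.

P(at least one) = 1 − P(none) = 1 − (1 − 0.307692)^25
= 1 − 0.000102 = 0.999898

0.9999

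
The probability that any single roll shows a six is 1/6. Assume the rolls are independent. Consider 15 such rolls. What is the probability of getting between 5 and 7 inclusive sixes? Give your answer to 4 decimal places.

0.0885

X ~ Binomial(15, 0.166667); P(5 ≤ X ≤ 7) = Σ C(15,k) p^k (1−p)^(15−k) over k:
  k=5: C(15,5)·0.166667^5·0.833333^10 = 0.062372
  k=6: C(15,6)·0.166667^6·0.833333^9 = 0.020791
  k=7: C(15,7)·0.166667^7·0.833333^8 = 0.005346
Total = 0.088508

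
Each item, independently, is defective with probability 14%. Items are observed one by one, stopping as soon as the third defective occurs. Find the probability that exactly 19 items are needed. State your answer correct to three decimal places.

Y = trial on which the third success occurs; negative binomial, r=3, p=0.14.
P(Y=19) = C(18,2) · p^3 · (1−p)^16
= 153 · 0.002744 · 0.089531 = 0.03759

0.038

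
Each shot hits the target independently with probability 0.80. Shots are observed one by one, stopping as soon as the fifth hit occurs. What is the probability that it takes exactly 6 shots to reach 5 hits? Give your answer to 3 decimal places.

0.328

Y = trial on which the fifth success occurs; negative binomial, r=5, p=0.80.
P(Y=6) = C(5,4) · p^5 · (1−p)^1
= 5 · 0.32768 · 0.2 = 0.32768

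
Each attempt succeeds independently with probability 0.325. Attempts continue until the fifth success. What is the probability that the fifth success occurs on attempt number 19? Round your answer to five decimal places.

Y = trial on which the fifth success occurs; negative binomial, r=5, p=0.325.
P(Y=19) = C(18,4) · p^5 · (1−p)^14
= 3060 · 0.0036259 · 0.0040762 = 0.0452263

0.04523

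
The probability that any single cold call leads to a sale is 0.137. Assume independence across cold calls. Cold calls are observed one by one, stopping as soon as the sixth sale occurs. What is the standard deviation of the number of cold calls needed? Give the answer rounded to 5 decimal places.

Y = total cold calls until the sixth success; negative binomial with r=6, p=0.137.
SD(Y) = √[r(1−p)/p²] = √(275.8804412) = 16.6096490

16.60965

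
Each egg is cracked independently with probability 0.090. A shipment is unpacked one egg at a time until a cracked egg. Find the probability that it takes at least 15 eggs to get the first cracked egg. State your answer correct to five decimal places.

Y = number of eggs to the first success; geometric, p = 0.09.
P(Y > 14) = P(first 14 all fail) = (1−p)^14 = 0.2670420

0.26704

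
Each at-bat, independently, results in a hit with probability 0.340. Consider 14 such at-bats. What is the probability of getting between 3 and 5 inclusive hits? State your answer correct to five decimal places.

0.57403

X ~ Binomial(14, 0.34); P(3 ≤ X ≤ 5) = Σ C(14,k) p^k (1−p)^(14−k) over k:
  k=3: C(14,3)·0.34^3·0.66^11 = 0.1480885
  k=4: C(14,4)·0.34^4·0.66^10 = 0.2097921
  k=5: C(14,5)·0.34^5·0.66^9 = 0.2161494
Total = 0.5740300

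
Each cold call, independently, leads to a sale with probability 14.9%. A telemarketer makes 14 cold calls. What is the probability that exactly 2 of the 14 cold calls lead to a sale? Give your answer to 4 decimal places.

0.2915

X ~ Binomial(n=14, p=0.149).
P(X=2) = C(14,2) · p^2 · (1−p)^12
= 91 · 0.022201 · 0.14426 = 0.291453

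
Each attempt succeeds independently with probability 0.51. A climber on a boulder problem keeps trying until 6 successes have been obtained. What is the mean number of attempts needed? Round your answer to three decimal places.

11.765

Y = total attempts until the sixth success; negative binomial with r=6, p=0.51.
E[Y] = r / p = 6 / 0.51 = 11.76471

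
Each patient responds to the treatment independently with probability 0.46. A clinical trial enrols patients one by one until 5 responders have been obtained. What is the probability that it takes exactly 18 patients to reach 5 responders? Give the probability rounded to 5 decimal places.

0.01627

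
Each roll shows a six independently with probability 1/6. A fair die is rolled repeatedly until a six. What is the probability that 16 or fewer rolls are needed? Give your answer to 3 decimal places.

0.946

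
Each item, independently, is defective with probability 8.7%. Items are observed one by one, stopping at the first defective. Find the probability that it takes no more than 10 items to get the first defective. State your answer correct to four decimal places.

0.5976

Y = number of items to the first success; geometric, p = 0.087.
P(Y ≤ 10) = 1 − (1−p)^10 = 1 − 0.402446 = 0.597554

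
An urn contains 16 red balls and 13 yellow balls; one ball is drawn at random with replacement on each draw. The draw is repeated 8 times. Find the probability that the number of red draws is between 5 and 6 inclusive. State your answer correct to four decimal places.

0.4166

X ~ Binomial(8, 0.551724); P(5 ≤ X ≤ 6) = Σ C(8,k) p^k (1−p)^(8−k) over k:
  k=5: C(8,5)·0.551724^5·0.448276^3 = 0.257890
  k=6: C(8,6)·0.551724^6·0.448276^2 = 0.158701
Total = 0.416591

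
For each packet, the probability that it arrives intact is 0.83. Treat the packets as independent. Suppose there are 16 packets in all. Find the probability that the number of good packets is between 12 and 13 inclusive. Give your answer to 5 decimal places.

0.40657

X ~ Binomial(16, 0.83); P(12 ≤ X ≤ 13) = Σ C(16,k) p^k (1−p)^(16−k) over k:
  k=12: C(16,12)·0.83^12·0.17^4 = 0.1624816
  k=13: C(16,13)·0.83^13·0.17^3 = 0.2440900
Total = 0.4065716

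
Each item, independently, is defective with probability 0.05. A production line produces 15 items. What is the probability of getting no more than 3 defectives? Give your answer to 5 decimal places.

0.99453

X ~ Binomial(15, 0.05); P(X ≤ 3) = Σ C(15,k) p^k (1−p)^(15−k) over k:
  k=0: C(15,0)·0.05^0·0.95^15 = 0.4632912
  k=1: C(15,1)·0.05^1·0.95^14 = 0.3657562
  k=2: C(15,2)·0.05^2·0.95^13 = 0.1347523
  k=3: C(15,3)·0.05^3·0.95^12 = 0.0307330
Total = 0.9945327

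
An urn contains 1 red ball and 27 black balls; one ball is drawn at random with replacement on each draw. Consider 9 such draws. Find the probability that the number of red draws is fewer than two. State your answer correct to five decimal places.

X ~ Binomial(9, 0.035714); P(X ≤ 1) = Σ C(9,k) p^k (1−p)^(9−k) over k:
  k=0: C(9,0)·0.035714^0·0.964286^9 = 0.7208611
  k=1: C(9,1)·0.035714^1·0.964286^8 = 0.2402870
Total = 0.9611481

0.96115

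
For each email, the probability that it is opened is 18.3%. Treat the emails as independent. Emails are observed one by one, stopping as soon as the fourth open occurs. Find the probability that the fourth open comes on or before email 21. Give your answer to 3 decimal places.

0.553

Finishing within 21 emails ⇔ at least 4 successes in the first 21. With X ~ Binomial(21, 0.183), P(Y ≤ 21) = 1 − P(X ≤ 3).
  k=0: C(21,0)·0.183^0·0.817^21 = 0.01434
  k=1: C(21,1)·0.183^1·0.817^20 = 0.06747
  k=2: C(21,2)·0.183^2·0.817^19 = 0.15113
  k=3: C(21,3)·0.183^3·0.817^18 = 0.21439
1 − 0.44733 = 0.55267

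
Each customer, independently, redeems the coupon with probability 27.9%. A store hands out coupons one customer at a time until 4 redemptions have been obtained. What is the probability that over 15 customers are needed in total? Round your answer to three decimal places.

Needing more than 15 customers ⇔ fewer than 4 successes in the first 15. With X ~ Binomial(15, 0.279), P(Y > 15) = P(X ≤ 3).
  k=0: C(15,0)·0.279^0·0.721^15 = 0.00740
  k=1: C(15,1)·0.279^1·0.721^14 = 0.04293
  k=2: C(15,2)·0.279^2·0.721^13 = 0.11629
  k=3: C(15,3)·0.279^3·0.721^12 = 0.19501
P(X ≤ 3) = 0.36163

0.362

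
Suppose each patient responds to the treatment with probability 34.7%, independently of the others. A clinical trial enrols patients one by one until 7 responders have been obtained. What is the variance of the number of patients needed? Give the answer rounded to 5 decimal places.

Y = total patients until the seventh success; negative binomial with r=7, p=0.347.
Var(Y) = r(1−p)/p² = 7·0.653 / 0.347² = 37.9622786

37.96228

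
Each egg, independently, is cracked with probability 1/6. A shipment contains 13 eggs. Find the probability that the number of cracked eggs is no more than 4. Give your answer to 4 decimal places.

0.9488

X ~ Binomial(13, 0.166667); P(X ≤ 4) = Σ C(13,k) p^k (1−p)^(13−k) over k:
  k=0: C(13,0)·0.166667^0·0.833333^13 = 0.093464
  k=1: C(13,1)·0.166667^1·0.833333^12 = 0.243006
  k=2: C(13,2)·0.166667^2·0.833333^11 = 0.291607
  k=3: C(13,3)·0.166667^3·0.833333^10 = 0.213845
  k=4: C(13,4)·0.166667^4·0.833333^9 = 0.106923
Total = 0.948845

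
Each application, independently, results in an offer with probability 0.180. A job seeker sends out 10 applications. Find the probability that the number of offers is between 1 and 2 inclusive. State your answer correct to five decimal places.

0.59975

X ~ Binomial(10, 0.18); P(1 ≤ X ≤ 2) = Σ C(10,k) p^k (1−p)^(10−k) over k:
  k=1: C(10,1)·0.18^1·0.82^9 = 0.3017152
  k=2: C(10,2)·0.18^2·0.82^8 = 0.2980357
Total = 0.5997509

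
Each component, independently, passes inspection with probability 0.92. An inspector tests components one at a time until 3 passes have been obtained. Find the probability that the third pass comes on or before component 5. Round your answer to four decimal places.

0.9955

Finishing within 5 components ⇔ at least 3 successes in the first 5. With X ~ Binomial(5, 0.92), P(Y ≤ 5) = 1 − P(X ≤ 2).
  k=0: C(5,0)·0.92^0·0.08^5 = 0.000003
  k=1: C(5,1)·0.92^1·0.08^4 = 0.000188
  k=2: C(5,2)·0.92^2·0.08^3 = 0.004334
1 − 0.004525 = 0.995475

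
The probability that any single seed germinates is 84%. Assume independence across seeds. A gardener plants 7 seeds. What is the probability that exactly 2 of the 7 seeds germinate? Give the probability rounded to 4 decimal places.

0.0016

X ~ Binomial(n=7, p=0.84).
P(X=2) = C(7,2) · p^2 · (1−p)^5
= 21 · 0.7056 · 0.00010486 = 0.001554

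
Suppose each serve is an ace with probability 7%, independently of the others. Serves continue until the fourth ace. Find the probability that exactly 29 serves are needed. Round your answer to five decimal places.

0.01282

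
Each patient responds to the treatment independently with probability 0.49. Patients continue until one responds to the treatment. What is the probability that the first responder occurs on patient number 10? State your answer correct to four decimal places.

0.0011

Geometric (trials to first success), p = 0.49.
P(Y = 10) = (1−p)^9 · p = 0.0023342 · 0.49 = 0.001144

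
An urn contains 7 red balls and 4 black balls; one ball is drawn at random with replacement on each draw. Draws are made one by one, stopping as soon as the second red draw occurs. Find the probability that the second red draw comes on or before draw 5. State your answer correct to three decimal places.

0.938

Finishing within 5 draws ⇔ at least 2 successes in the first 5. With X ~ Binomial(5, 0.636364), P(Y ≤ 5) = 1 − P(X ≤ 1).
  k=0: C(5,0)·0.636364^0·0.363636^5 = 0.00636
  k=1: C(5,1)·0.636364^1·0.363636^4 = 0.05563
1 − 0.06199 = 0.93801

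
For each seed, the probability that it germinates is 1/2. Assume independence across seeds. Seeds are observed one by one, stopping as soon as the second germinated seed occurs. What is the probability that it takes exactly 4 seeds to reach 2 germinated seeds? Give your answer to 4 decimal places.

0.1875

Y = trial on which the second success occurs; negative binomial, r=2, p=0.50.
P(Y=4) = C(3,1) · p^2 · (1−p)^2
= 3 · 0.25 · 0.25 = 0.187500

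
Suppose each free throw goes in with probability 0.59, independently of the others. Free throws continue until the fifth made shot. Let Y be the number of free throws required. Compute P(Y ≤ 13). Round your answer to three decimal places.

0.962

Finishing within 13 free throws ⇔ at least 5 successes in the first 13. With X ~ Binomial(13, 0.59), P(Y ≤ 13) = 1 − P(X ≤ 4).
  k=0: C(13,0)·0.59^0·0.41^13 = 0.00001
  k=1: C(13,1)·0.59^1·0.41^12 = 0.00017
  k=2: C(13,2)·0.59^2·0.41^11 = 0.00149
  k=3: C(13,3)·0.59^3·0.41^10 = 0.00788
  k=4: C(13,4)·0.59^4·0.41^9 = 0.02836
1 − 0.03792 = 0.96208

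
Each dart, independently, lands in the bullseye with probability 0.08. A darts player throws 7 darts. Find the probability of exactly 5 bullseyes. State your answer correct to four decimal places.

0.0001

X ~ Binomial(n=7, p=0.08).
P(X=5) = C(7,5) · p^5 · (1−p)^2
= 21 · 3.2768e-06 · 0.8464 = 0.000058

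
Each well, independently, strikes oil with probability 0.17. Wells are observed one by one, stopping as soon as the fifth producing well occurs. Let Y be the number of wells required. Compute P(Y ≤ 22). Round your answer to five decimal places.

Finishing within 22 wells ⇔ at least 5 successes in the first 22. With X ~ Binomial(22, 0.17), P(Y ≤ 22) = 1 − P(X ≤ 4).
  k=0: C(22,0)·0.17^0·0.83^22 = 0.0165851
  k=1: C(22,1)·0.17^1·0.83^21 = 0.0747328
  k=2: C(22,2)·0.17^2·0.83^20 = 0.1607206
  k=3: C(22,3)·0.17^3·0.83^19 = 0.2194579
  k=4: C(22,4)·0.17^4·0.83^18 = 0.2135088
1 − 0.6850053 = 0.3149947

0.31499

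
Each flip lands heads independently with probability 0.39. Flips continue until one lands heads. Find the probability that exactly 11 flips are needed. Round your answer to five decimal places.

0.00278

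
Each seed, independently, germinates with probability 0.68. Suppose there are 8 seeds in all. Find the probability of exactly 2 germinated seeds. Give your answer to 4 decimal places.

X ~ Binomial(n=8, p=0.68).
P(X=2) = C(8,2) · p^2 · (1−p)^6
= 28 · 0.4624 · 0.0010737 = 0.013902

0.0139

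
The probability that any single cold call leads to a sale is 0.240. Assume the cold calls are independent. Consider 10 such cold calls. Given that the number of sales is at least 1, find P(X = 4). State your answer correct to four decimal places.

X ~ Binomial(10, 0.24). Want P(X=4 | X≥1) = P(X=4) / P(X≥1).
P(X=4) = C(10,4)·0.24^4·0.76^6 = 0.134260
P(X≥1) = 1 − 0.064289 = 0.935711
Ratio = 0.134260 / 0.935711 = 0.143484

0.1435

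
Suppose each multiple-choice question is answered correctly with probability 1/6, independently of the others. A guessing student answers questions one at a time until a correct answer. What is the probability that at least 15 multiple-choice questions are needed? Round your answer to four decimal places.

Y = number of multiple-choice questions to the first success; geometric, p = 0.166667.
P(Y > 14) = P(first 14 all fail) = (1−p)^14 = 0.077887

0.0779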